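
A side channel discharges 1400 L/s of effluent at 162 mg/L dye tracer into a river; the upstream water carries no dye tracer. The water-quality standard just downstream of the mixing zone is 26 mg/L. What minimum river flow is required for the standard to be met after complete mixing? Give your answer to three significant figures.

7320 L/s

Set C_mix = 26: (Q·0 + 1400·162.0) / (Q + 1400) = 26
→ Q = 1400·(162.0 − 26)/(26 − 0) = 7323 L/s.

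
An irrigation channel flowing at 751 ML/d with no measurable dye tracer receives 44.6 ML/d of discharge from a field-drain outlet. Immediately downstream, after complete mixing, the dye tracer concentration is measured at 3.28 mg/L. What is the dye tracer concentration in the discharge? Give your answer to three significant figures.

Mass balance: 751.0·0 + 44.60·Cₑ = 795.6·3.280
→ Cₑ = (795.6·3.280 − 751.0·0) / 44.60 = 58.51 mg/L.

58.5 mg/L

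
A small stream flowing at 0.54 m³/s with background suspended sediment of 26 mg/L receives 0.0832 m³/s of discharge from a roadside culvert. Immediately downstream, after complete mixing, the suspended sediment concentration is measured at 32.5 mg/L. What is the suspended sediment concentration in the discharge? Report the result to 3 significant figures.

Mass balance: 0.5400·26.00 + 0.08320·Cₑ = 0.6232·32.50
→ Cₑ = (0.6232·32.50 − 0.5400·26.00) / 0.08320 = 74.69 mg/L.

74.7 mg/L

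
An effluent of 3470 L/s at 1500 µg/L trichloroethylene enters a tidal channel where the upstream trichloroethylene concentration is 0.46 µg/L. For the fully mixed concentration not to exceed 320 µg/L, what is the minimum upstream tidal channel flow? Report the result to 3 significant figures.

12800 L/s

Set C_mix = 320: (Q·0.4600 + 3470·1500) / (Q + 3470) = 320
→ Q = 3470·(1500 − 320)/(320 − 0.4600) = 12810 L/s.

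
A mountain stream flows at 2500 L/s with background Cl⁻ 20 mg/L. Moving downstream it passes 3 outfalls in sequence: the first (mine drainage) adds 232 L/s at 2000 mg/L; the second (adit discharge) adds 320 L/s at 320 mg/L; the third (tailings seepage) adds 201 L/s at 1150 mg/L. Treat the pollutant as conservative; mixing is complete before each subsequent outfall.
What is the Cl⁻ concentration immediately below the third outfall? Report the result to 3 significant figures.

Outfall 1: combined Q = 2732 L/s; C = (2500·20.00 + 232.0·2000)/2732 = 188.1 mg/L.
Outfall 2: combined Q = 3052 L/s; C = (2732·188.1 + 320.0·320.0)/3052 = 202.0 mg/L.
Outfall 3: combined Q = 3253 L/s; C = (3052·202.0 + 201.0·1150)/3253 = 260.5 mg/L.

261 mg/L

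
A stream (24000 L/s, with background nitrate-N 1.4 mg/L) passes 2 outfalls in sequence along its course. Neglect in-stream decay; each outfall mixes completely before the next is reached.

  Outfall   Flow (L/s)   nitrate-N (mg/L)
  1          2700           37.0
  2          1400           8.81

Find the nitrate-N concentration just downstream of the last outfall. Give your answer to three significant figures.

5.19 mg/L

Below outfall 1: Q → 26700 L/s, C = (24000·1.400 + 2700·37.00)/26700 = 5.000 mg/L.
Below outfall 2: Q → 28100 L/s, C = (26700·5.000 + 1400·8.810)/28100 = 5.190 mg/L.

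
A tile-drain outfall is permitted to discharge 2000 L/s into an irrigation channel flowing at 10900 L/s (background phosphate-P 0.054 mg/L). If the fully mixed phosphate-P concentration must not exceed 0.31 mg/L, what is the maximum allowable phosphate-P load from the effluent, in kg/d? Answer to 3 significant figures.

Mass balance at the limit: 10900·0.05400 + 2000·Cₑ = 12900·0.31 → Cₑ = 1.705 mg/L.
2000 L/s = 2.000 m³/s. Load = 2.000 m³/s × 1.705 g/m³ × 86 400 s/d = 294.7 kg/d.

295 kg/d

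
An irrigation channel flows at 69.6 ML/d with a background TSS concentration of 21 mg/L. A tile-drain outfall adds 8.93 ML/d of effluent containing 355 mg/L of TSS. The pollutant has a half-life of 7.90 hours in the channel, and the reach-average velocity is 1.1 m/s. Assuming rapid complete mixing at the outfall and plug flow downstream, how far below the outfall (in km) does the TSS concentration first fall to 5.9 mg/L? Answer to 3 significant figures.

Mixed concentration C = ΣQC/ΣQ = (69.60·21.00 + 8.930·355.0) / 78.53 = 4632/78.53 = 58.98 mg/L.
Half-life 7.90 h → k = ln 2 / 7.90 = 0.08774 h⁻¹ = 2.106 d⁻¹.
Set 58.98·exp(−k·t) = 5.9 → t = ln(58.98/5.9)/k = 94460 s = 26.24 h.
Distance = v·t = 1.1·94460 = 103900 m = 103.9 km.

104 km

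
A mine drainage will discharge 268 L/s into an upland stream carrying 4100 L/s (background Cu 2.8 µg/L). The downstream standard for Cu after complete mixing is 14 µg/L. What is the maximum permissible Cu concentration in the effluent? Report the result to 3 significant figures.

185 µg/L

At the limit, (Qr·Cr + Qe·Cₑ)/(Qr + Qe) = 14:
Cₑ = (4368·14 − 4100·2.800) / 268.0 = 185.3 µg/L.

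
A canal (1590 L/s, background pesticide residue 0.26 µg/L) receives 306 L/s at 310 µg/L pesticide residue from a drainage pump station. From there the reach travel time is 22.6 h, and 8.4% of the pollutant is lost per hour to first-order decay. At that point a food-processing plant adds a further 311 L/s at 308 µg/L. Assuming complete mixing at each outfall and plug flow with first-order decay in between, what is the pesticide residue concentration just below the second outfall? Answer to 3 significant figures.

49.3 µg/L

After mixing, C = (1590·0.2600 + 306.0·310.0) / 1896 = 95270/1896 = 50.25 µg/L; combined flow 1896 L/s.
8.4%/h lost → k = −ln(1 − 0.084) = 0.08774 h⁻¹.
Applying C = C₀e^(−kt): 50.25 × 0.1377 = 6.918 µg/L.
At the second outfall, C = (1896·6.918 + 311.0·308.0) / (1896 + 311.0) = 49.34 µg/L.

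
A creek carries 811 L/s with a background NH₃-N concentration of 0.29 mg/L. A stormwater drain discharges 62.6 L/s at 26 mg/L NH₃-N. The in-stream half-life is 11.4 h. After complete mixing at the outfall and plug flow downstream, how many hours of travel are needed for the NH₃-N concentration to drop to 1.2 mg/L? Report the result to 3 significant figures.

9.45 h

After mixing, C = (811.0·0.2900 + 62.60·26.00) / 873.6 = 1863/873.6 = 2.132 mg/L.
Half-life 11.4 h → k = ln 2 / 11.4 = 0.06080 h⁻¹ = 1.459 d⁻¹.
2.132·exp(−k·t) = 1.2 → t = ln(2.132/1.2)/k = 34040 s = 9.455 h.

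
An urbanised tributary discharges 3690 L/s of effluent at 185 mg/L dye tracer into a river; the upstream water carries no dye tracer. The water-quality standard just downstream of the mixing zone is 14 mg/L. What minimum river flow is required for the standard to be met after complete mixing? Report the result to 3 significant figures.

45100 L/s

Set C_mix = 14: (Q·0 + 3690·185.0) / (Q + 3690) = 14
→ Q = 3690·(185.0 − 14)/(14 − 0) = 45070 L/s.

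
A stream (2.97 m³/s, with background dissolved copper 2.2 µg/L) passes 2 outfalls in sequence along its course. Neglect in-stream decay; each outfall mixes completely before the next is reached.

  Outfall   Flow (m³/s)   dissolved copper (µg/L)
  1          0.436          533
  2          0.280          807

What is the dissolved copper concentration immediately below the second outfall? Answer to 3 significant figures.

After outfall 1: Q = 2.970 + 0.4360 = 3.406 m³/s; C = (2.970·2.200 + 0.4360·533.0)/3.406 = 70.15 µg/L.
After outfall 2: Q = 3.406 + 0.2800 = 3.686 m³/s; C = (3.406·70.15 + 0.2800·807.0)/3.686 = 126.1 µg/L.

126 µg/L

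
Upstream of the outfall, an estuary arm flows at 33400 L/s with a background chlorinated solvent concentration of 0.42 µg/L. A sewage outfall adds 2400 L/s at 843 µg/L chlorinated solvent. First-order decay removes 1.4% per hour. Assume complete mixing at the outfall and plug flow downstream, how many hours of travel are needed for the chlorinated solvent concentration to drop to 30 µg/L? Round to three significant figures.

Conservation of mass: C = (33400·0.4200 + 2400·843.0) / 35800 = 2037000/35800 = 56.91 µg/L.
1.4%/h lost → k = −ln(1 − 0.014) = 0.01410 h⁻¹.
56.91·exp(−k·t) = 30 → t = ln(56.91/30)/k = 163500 s = 45.41 h.

45.4 h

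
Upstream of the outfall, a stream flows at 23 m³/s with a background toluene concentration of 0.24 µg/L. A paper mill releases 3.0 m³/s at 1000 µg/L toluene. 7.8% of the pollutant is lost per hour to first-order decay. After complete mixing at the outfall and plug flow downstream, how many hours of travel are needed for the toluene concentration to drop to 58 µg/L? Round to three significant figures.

Mass balance: C = (23.00·0.2400 + 3.000·1000) / 26.00 = 3006/26.00 = 115.6 µg/L.
7.8%/h lost → k = −ln(1 − 0.078) = 0.08121 h⁻¹.
115.6·exp(−k·t) = 58 → t = ln(115.6/58)/k = 30570 s = 8.492 h.

8.49 h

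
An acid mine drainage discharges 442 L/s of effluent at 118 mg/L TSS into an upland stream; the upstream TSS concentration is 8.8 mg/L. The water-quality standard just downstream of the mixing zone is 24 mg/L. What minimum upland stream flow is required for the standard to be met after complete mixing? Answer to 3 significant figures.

Set C_mix = 24: (Q·8.800 + 442.0·118.0) / (Q + 442.0) = 24
→ Q = 442.0·(118.0 − 24)/(24 − 8.800) = 2733 L/s.

2730 L/s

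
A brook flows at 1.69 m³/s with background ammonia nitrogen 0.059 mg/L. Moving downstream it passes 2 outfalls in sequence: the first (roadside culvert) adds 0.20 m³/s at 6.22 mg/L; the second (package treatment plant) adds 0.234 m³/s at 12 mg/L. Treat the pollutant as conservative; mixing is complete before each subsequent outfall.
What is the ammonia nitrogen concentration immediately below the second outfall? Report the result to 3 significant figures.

Outfall 1: combined Q = 1.890 m³/s; C = (1.690·0.05900 + 0.2000·6.220)/1.890 = 0.7110 mg/L.
Outfall 2: combined Q = 2.124 m³/s; C = (1.890·0.7110 + 0.2340·12.00)/2.124 = 1.955 mg/L.

1.95 mg/L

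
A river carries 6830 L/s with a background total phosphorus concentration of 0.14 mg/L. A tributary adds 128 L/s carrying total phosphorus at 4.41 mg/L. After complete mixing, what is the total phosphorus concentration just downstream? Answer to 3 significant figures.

0.219 mg/L

Conservation of mass: C = (6830·0.1400 + 128.0·4.410) / 6958 = 1521/6958 = 0.2186 mg/L.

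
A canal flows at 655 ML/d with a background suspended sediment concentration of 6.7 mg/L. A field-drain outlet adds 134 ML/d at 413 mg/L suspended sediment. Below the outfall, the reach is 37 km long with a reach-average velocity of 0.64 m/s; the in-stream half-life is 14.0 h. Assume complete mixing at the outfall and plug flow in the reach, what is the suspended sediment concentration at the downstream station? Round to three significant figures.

34.2 mg/L

After mixing, C = (655.0·6.700 + 134.0·413.0) / 789.0 = 59730/789.0 = 75.70 mg/L.
Travel time t = 37·1000 / 0.64 = 57810 s = 16.06 h.
Half-life 14.0 h → k = ln 2 / 14.0 = 0.04951 h⁻¹ = 1.188 d⁻¹.
Applying C = C₀e^(−kt): 75.70 × 0.4515 = 34.18 mg/L.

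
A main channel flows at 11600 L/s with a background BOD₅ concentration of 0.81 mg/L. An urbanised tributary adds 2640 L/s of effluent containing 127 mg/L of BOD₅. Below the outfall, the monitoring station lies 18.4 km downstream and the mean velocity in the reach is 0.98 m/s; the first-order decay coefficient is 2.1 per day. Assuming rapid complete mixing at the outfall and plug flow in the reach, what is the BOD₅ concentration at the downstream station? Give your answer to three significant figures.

Mixed concentration C = ΣQC/ΣQ = (11600·0.8100 + 2640·127.0) / 14240 = 344700/14240 = 24.20 mg/L.
Travel time t = 18.4·1000 / 0.98 = 18780 s = 5.215 h.
First-order decay: C = 24.20·exp(−k·t) = 24.20·0.6336 = 15.34 mg/L.

15.3 mg/L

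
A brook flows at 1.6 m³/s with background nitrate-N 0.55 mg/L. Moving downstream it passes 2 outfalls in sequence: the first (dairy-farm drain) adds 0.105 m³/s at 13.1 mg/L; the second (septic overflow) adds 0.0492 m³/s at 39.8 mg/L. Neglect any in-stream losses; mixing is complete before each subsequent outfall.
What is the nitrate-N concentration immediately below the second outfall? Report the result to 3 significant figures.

2.40 mg/L

After outfall 1: Q = 1.600 + 0.1050 = 1.705 m³/s; C = (1.600·0.5500 + 0.1050·13.10)/1.705 = 1.323 mg/L.
After outfall 2: Q = 1.705 + 0.04920 = 1.754 m³/s; C = (1.705·1.323 + 0.04920·39.80)/1.754 = 2.402 mg/L.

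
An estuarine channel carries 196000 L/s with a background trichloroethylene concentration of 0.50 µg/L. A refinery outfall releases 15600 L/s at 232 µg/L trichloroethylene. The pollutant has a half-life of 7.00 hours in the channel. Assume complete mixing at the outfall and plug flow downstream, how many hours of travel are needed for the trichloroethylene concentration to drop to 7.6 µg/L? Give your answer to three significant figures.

Mixed concentration C = ΣQC/ΣQ = (196000·0.5000 + 15600·232.0) / 211600 = 3717000/211600 = 17.57 µg/L.
Half-life 7.00 h → k = ln 2 / 7.00 = 0.09902 h⁻¹ = 2.377 d⁻¹.
17.57·exp(−k·t) = 7.6 → t = ln(17.57/7.6)/k = 30460 s = 8.462 h.

8.46 h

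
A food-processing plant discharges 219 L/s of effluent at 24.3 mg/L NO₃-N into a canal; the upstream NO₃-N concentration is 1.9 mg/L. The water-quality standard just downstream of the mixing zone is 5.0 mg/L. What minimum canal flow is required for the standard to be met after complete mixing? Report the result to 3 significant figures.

Set C_mix = 5.0: (Q·1.900 + 219.0·24.30) / (Q + 219.0) = 5.0
→ Q = 219.0·(24.30 − 5.0)/(5.0 − 1.900) = 1363 L/s.

1360 L/s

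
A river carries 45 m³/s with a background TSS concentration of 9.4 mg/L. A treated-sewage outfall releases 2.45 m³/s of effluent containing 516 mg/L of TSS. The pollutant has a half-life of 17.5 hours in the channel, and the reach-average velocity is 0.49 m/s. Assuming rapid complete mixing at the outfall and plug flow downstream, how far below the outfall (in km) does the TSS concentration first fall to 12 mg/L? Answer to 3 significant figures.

After mixing, C = (45.00·9.400 + 2.450·516.0) / 47.45 = 1687/47.45 = 35.56 mg/L.
Half-life 17.5 h → k = ln 2 / 17.5 = 0.03961 h⁻¹ = 0.9506 d⁻¹.
Set 35.56·exp(−k·t) = 12 → t = ln(35.56/12)/k = 98730 s = 27.42 h.
Distance = v·t = 0.49·98730 = 48380 m = 48.38 km.

48.4 km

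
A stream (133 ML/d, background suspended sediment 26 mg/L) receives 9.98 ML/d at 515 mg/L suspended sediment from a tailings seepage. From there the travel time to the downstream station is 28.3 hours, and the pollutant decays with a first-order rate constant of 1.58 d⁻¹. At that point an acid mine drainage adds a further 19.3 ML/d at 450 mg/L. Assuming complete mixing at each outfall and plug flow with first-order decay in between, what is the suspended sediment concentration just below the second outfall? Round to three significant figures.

Mixed concentration C = ΣQC/ΣQ = (133.0·26.00 + 9.980·515.0) / 143.0 = 8598/143.0 = 60.13 mg/L; combined flow 143.0 ML/d.
Decay over the reach: 60.13·exp(−kt) = 60.13·0.1552 = 9.332 mg/L.
At the second outfall, C = (143.0·9.332 + 19.30·450.0) / (143.0 + 19.30) = 61.74 mg/L.

61.7 mg/L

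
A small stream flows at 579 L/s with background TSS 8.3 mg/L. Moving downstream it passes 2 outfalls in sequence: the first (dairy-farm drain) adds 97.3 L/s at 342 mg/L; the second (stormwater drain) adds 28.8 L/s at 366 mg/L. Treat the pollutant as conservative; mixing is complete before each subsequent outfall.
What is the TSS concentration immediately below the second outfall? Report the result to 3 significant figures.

After outfall 1: Q = 579.0 + 97.30 = 676.3 L/s; C = (579.0·8.300 + 97.30·342.0)/676.3 = 56.31 mg/L.
After outfall 2: Q = 676.3 + 28.80 = 705.1 L/s; C = (676.3·56.31 + 28.80·366.0)/705.1 = 68.96 mg/L.

69.0 mg/L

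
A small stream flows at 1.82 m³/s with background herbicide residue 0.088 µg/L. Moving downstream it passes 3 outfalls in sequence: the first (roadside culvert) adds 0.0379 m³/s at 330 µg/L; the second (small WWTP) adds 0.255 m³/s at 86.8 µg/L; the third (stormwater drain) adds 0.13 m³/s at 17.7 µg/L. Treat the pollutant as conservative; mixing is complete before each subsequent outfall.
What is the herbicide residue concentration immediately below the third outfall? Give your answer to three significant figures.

Outfall 1: combined Q = 1.858 m³/s; C = (1.820·0.08800 + 0.03790·330.0)/1.858 = 6.818 µg/L.
Outfall 2: combined Q = 2.113 m³/s; C = (1.858·6.818 + 0.2550·86.80)/2.113 = 16.47 µg/L.
Outfall 3: combined Q = 2.243 m³/s; C = (2.113·16.47 + 0.1300·17.70)/2.243 = 16.54 µg/L.

16.5 µg/L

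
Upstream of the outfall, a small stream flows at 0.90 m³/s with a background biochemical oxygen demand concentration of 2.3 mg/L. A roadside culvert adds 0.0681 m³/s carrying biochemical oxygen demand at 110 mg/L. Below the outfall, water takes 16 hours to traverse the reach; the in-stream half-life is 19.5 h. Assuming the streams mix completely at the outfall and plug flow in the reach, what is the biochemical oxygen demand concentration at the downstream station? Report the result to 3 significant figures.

Mass balance: C = (0.9000·2.300 + 0.06810·110.0) / 0.9681 = 9.561/0.9681 = 9.876 mg/L.
Half-life 19.5 h → k = ln 2 / 19.5 = 0.03555 h⁻¹ = 0.8531 d⁻¹.
First-order decay: C = 9.876·exp(−k·t) = 9.876·0.5662 = 5.592 mg/L.

5.59 mg/L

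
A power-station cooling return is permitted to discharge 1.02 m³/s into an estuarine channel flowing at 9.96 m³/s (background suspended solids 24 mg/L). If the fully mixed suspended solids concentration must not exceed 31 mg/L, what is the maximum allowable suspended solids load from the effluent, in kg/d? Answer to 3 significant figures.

Mass balance at the limit: 9.960·24.00 + 1.020·Cₑ = 10.98·31 → Cₑ = 99.35 mg/L.
Load = 1.020 m³/s × 99.35 g/m³ × 86 400 s/d = 8756 kg/d.

8760 kg/d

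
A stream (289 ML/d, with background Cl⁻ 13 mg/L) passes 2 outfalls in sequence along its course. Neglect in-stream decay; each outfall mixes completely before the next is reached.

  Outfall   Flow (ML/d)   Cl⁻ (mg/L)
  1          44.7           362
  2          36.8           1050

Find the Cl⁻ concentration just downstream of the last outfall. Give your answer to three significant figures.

After outfall 1: Q = 289.0 + 44.70 = 333.7 ML/d; C = (289.0·13.00 + 44.70·362.0)/333.7 = 59.75 mg/L.
After outfall 2: Q = 333.7 + 36.80 = 370.5 ML/d; C = (333.7·59.75 + 36.80·1050)/370.5 = 158.1 mg/L.

158 mg/L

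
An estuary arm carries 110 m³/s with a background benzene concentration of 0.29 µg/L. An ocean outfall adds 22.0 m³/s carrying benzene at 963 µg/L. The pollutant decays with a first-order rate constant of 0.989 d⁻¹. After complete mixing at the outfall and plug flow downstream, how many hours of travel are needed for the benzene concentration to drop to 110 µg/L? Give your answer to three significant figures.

9.20 h

Flow-weighted average: C = (110.0·0.2900 + 22.00·963.0) / 132.0 = 21220/132.0 = 160.7 µg/L.
160.7·exp(−k·t) = 110 → t = ln(160.7/110)/k = 33140 s = 9.205 h.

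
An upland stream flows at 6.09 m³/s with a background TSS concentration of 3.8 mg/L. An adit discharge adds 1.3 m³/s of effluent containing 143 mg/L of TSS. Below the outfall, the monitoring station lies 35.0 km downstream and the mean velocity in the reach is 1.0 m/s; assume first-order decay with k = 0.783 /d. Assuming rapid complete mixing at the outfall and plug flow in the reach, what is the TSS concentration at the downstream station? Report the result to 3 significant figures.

Mixed concentration C = ΣQC/ΣQ = (6.090·3.800 + 1.300·143.0) / 7.390 = 209.0/7.390 = 28.29 mg/L.
Travel time t = 35.0·1000 / 1.0 = 35000 s = 9.722 h.
Applying C = C₀e^(−kt): 28.29 × 0.7282 = 20.60 mg/L.

20.6 mg/L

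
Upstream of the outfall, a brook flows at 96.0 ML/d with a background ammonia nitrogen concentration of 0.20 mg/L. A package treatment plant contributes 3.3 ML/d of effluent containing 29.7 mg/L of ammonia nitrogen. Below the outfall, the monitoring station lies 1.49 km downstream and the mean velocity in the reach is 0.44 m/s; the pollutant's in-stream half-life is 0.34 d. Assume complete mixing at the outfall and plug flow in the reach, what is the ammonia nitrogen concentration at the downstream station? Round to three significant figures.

1.09 mg/L

Mixed concentration C = ΣQC/ΣQ = (96.00·0.2000 + 3.300·29.70) / 99.30 = 117.2/99.30 = 1.180 mg/L.
Travel time t = 1.49·1000 / 0.44 = 3386 s = 0.9407 h.
Half-life 0.34 d → k = ln 2 / 0.34 = 2.039 d⁻¹.
Applying C = C₀e^(−kt): 1.180 × 0.9232 = 1.090 mg/L.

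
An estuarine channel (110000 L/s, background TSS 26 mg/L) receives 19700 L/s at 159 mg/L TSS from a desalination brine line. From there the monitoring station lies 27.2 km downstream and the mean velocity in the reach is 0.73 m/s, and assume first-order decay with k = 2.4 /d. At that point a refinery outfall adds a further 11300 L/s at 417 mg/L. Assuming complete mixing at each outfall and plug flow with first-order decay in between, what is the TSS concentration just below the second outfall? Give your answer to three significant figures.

Mixed concentration C = ΣQC/ΣQ = (110000·26.00 + 19700·159.0) / 129700 = 5992000/129700 = 46.20 mg/L; combined flow 129700 L/s.
Travel time t = 27.2·1000 / 0.73 = 37260 s = 10.35 h.
After decay, C = 46.20 × e^(−kt) = 46.20 × 0.3552 = 16.41 mg/L.
At the second outfall, C = (129700·16.41 + 11300·417.0) / (129700 + 11300) = 48.52 mg/L.

48.5 mg/L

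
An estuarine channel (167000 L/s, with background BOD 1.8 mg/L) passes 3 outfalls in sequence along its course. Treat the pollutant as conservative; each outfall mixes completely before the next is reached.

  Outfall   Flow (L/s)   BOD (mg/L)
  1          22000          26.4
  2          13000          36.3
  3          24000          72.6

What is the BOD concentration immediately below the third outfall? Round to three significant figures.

Outfall 1: combined Q = 189000 L/s; C = (167000·1.800 + 22000·26.40)/189000 = 4.663 mg/L.
Outfall 2: combined Q = 202000 L/s; C = (189000·4.663 + 13000·36.30)/202000 = 6.700 mg/L.
Outfall 3: combined Q = 226000 L/s; C = (202000·6.700 + 24000·72.60)/226000 = 13.70 mg/L.

13.7 mg/L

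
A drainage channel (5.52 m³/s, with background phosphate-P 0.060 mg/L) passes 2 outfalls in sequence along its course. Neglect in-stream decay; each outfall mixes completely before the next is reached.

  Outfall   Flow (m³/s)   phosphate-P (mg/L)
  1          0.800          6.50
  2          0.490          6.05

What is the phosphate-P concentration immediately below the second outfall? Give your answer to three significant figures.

1.25 mg/L

Outfall 1: combined Q = 6.320 m³/s; C = (5.520·0.06000 + 0.8000·6.500)/6.320 = 0.8752 mg/L.
Outfall 2: combined Q = 6.810 m³/s; C = (6.320·0.8752 + 0.4900·6.050)/6.810 = 1.248 mg/L.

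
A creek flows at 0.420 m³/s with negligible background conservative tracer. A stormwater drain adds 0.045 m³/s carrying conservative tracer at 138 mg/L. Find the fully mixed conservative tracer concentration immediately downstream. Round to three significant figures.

After mixing, C = (0.4200·0 + 0.04500·138.0) / 0.4650 = 6.210/0.4650 = 13.35 mg/L.

13.4 mg/L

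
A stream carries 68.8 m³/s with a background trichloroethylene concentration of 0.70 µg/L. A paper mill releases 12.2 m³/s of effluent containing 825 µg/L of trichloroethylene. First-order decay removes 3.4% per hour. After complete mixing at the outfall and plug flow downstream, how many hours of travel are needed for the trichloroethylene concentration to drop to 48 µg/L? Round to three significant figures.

After mixing, C = (68.80·0.7000 + 12.20·825.0) / 81.00 = 10110/81.00 = 124.9 µg/L.
3.4%/h lost → k = −ln(1 − 0.034) = 0.03459 h⁻¹.
124.9·exp(−k·t) = 48 → t = ln(124.9/48)/k = 99490 s = 27.64 h.

27.6 h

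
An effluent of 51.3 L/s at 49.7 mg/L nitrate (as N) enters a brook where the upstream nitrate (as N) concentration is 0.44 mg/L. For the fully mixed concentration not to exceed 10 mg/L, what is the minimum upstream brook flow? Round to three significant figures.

Set C_mix = 10: (Q·0.4400 + 51.30·49.70) / (Q + 51.30) = 10
→ Q = 51.30·(49.70 − 10)/(10 − 0.4400) = 213.0 L/s.

213 L/s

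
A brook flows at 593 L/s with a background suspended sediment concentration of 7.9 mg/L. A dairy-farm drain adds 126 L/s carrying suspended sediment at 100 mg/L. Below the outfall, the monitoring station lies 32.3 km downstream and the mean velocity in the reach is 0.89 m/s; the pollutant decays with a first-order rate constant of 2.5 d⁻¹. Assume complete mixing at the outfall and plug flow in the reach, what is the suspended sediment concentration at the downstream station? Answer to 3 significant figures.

8.41 mg/L

Flow-weighted average: C = (593.0·7.900 + 126.0·100.0) / 719.0 = 17280/719.0 = 24.04 mg/L.
Travel time t = 32.3·1000 / 0.89 = 36290 s = 10.08 h.
First-order decay: C = 24.04·exp(−k·t) = 24.04·0.3499 = 8.411 mg/L.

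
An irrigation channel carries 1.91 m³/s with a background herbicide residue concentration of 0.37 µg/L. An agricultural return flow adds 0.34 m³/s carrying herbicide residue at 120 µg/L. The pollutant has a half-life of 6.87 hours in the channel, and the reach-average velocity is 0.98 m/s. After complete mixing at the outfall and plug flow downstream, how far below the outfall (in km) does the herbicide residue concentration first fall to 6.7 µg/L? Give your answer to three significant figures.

Mixed concentration C = ΣQC/ΣQ = (1.910·0.3700 + 0.3400·120.0) / 2.250 = 41.51/2.250 = 18.45 µg/L.
Half-life 6.87 h → k = ln 2 / 6.87 = 0.1009 h⁻¹ = 2.421 d⁻¹.
Set 18.45·exp(−k·t) = 6.7 → t = ln(18.45/6.7)/k = 36140 s = 10.04 h.
Distance = v·t = 0.98·36140 = 35420 m = 35.42 km.

35.4 km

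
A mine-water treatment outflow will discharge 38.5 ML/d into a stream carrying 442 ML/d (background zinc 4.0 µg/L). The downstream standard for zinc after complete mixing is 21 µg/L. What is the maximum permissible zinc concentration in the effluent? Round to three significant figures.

At the limit, (Qr·Cr + Qe·Cₑ)/(Qr + Qe) = 21:
Cₑ = (480.5·21 − 442.0·4.000) / 38.50 = 216.2 µg/L.

216 µg/L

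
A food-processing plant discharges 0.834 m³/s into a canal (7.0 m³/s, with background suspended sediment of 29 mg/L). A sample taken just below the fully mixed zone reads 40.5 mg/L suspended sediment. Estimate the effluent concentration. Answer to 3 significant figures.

Mass balance: 7.000·29.00 + 0.8340·Cₑ = 7.834·40.50
→ Cₑ = (7.834·40.50 − 7.000·29.00) / 0.8340 = 137.0 mg/L.

137 mg/L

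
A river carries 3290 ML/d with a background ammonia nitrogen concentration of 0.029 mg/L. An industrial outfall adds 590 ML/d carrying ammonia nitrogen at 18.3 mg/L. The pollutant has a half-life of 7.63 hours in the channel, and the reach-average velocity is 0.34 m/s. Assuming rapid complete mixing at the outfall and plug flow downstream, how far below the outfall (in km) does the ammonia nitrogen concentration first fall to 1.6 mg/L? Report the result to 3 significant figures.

7.58 km

Mixed concentration C = ΣQC/ΣQ = (3290·0.02900 + 590.0·18.30) / 3880 = 10890/3880 = 2.807 mg/L.
Half-life 7.63 h → k = ln 2 / 7.63 = 0.09084 h⁻¹ = 2.180 d⁻¹.
Set 2.807·exp(−k·t) = 1.6 → t = ln(2.807/1.6)/k = 22280 s = 6.189 h.
Distance = v·t = 0.34·22280 = 7575 m = 7.575 km.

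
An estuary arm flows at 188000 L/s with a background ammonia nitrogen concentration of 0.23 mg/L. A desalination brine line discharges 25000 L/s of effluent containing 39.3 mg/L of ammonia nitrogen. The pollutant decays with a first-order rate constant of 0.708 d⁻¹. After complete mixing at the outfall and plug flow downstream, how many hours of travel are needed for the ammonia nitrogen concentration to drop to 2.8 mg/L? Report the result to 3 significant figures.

18.4 h

Conservation of mass: C = (188000·0.2300 + 25000·39.30) / 213000 = 1026000/213000 = 4.816 mg/L.
4.816·exp(−k·t) = 2.8 → t = ln(4.816/2.8)/k = 66170 s = 18.38 h.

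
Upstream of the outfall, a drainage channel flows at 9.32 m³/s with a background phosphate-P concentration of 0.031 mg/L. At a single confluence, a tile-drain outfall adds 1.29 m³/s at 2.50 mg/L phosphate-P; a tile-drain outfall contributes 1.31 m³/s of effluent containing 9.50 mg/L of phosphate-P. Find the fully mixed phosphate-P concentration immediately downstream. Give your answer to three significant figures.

Mass balance: C = (9.320·0.03100 + 1.290·2.500 + 1.310·9.500) / 11.92 = 15.96/11.92 = 1.339 mg/L.

1.34 mg/L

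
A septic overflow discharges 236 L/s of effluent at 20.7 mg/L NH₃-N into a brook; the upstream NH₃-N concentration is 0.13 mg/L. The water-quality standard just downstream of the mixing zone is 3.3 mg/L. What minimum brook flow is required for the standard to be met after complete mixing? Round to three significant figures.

1300 L/s

Set C_mix = 3.3: (Q·0.1300 + 236.0·20.70) / (Q + 236.0) = 3.3
→ Q = 236.0·(20.70 − 3.3)/(3.3 − 0.1300) = 1295 L/s.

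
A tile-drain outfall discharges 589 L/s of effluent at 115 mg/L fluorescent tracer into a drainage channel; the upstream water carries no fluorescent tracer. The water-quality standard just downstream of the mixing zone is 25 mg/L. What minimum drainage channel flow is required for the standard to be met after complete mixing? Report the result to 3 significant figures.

2120 L/s

Set C_mix = 25: (Q·0 + 589.0·115.0) / (Q + 589.0) = 25
→ Q = 589.0·(115.0 − 25)/(25 − 0) = 2120 L/s.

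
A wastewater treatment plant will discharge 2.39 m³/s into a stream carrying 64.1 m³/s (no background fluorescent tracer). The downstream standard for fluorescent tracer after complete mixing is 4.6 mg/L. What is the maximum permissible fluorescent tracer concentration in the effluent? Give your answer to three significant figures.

At the limit, (Qr·Cr + Qe·Cₑ)/(Qr + Qe) = 4.6:
Cₑ = (66.49·4.6 − 64.10·0) / 2.390 = 128.0 mg/L.

128 mg/L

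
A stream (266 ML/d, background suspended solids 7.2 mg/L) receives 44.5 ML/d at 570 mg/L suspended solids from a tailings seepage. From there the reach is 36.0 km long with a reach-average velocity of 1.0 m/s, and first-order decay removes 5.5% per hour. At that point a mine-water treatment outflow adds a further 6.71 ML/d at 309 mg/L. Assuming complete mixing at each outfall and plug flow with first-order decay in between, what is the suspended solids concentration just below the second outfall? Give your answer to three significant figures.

55.4 mg/L

After mixing, C = (266.0·7.200 + 44.50·570.0) / 310.5 = 27280/310.5 = 87.86 mg/L; combined flow 310.5 ML/d.
Travel time t = 36.0·1000 / 1.0 = 36000 s = 10.00 h.
5.5%/h lost → k = −ln(1 − 0.055) = 0.05657 h⁻¹.
After decay, C = 87.86 × e^(−kt) = 87.86 × 0.5680 = 49.90 mg/L.
At the second outfall, C = (310.5·49.90 + 6.710·309.0) / (310.5 + 6.710) = 55.38 mg/L.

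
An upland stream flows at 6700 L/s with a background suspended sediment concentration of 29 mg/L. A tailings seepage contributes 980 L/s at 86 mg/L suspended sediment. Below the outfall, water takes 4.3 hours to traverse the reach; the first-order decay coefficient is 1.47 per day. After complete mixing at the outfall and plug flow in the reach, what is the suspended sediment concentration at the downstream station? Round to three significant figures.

27.9 mg/L

Conservation of mass: C = (6700·29.00 + 980.0·86.00) / 7680 = 278600/7680 = 36.27 mg/L.
First-order decay: C = 36.27·exp(−k·t) = 36.27·0.7685 = 27.87 mg/L.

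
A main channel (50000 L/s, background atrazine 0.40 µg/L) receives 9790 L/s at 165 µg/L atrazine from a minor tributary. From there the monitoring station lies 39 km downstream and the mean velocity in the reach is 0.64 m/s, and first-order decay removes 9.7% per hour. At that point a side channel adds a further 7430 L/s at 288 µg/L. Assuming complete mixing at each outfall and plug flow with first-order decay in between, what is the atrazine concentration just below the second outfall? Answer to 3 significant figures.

Conservation of mass: C = (50000·0.4000 + 9790·165.0) / 59790 = 1635000/59790 = 27.35 µg/L; combined flow 59790 L/s.
Travel time t = 39·1000 / 0.64 = 60940 s = 16.93 h.
9.7%/h lost → k = −ln(1 − 0.097) = 0.1020 h⁻¹.
After decay, C = 27.35 × e^(−kt) = 27.35 × 0.1778 = 4.863 µg/L.
At the second outfall, C = (59790·4.863 + 7430·288.0) / (59790 + 7430) = 36.16 µg/L.

36.2 µg/L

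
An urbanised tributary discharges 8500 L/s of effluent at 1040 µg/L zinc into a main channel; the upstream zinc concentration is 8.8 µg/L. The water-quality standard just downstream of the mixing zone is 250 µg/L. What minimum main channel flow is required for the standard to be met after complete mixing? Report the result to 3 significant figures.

Set C_mix = 250: (Q·8.800 + 8500·1040) / (Q + 8500) = 250
→ Q = 8500·(1040 − 250)/(250 − 8.800) = 27840 L/s.

27800 L/s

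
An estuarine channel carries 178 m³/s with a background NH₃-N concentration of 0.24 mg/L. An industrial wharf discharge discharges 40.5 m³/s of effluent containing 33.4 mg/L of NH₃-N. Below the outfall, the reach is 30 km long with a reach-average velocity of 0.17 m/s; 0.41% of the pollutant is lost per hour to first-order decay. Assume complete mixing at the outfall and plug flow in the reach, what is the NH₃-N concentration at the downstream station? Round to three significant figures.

5.22 mg/L

After mixing, C = (178.0·0.2400 + 40.50·33.40) / 218.5 = 1395/218.5 = 6.386 mg/L.
Travel time t = 30·1000 / 0.17 = 176500 s = 49.02 h.
0.41%/h lost → k = −ln(1 − 0.0041) = 0.004108 h⁻¹.
Applying C = C₀e^(−kt): 6.386 × 0.8176 = 5.221 mg/L.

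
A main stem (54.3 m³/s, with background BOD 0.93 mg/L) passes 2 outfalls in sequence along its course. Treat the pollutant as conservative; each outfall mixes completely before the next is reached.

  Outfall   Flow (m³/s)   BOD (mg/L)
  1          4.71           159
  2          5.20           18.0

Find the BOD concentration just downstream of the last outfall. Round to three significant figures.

13.9 mg/L

After outfall 1: Q = 54.30 + 4.710 = 59.01 m³/s; C = (54.30·0.9300 + 4.710·159.0)/59.01 = 13.55 mg/L.
After outfall 2: Q = 59.01 + 5.200 = 64.21 m³/s; C = (59.01·13.55 + 5.200·18.00)/64.21 = 13.91 mg/L.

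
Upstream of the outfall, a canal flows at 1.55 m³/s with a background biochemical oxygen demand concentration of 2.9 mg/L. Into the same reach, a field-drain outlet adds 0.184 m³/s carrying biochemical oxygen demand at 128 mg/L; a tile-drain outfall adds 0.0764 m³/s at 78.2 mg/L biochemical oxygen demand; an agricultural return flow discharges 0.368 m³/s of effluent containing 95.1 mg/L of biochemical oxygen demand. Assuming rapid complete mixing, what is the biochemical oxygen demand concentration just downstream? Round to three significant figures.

31.7 mg/L

Mixed concentration C = ΣQC/ΣQ = (1.550·2.900 + 0.1840·128.0 + 0.07640·78.20 + 0.3680·95.10) / 2.178 = 69.02/2.178 = 31.68 mg/L.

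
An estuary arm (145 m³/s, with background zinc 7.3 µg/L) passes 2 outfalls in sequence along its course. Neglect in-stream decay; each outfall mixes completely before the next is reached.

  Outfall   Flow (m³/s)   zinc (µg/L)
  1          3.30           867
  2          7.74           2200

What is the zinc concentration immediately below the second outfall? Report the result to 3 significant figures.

Below outfall 1: Q → 148.3 m³/s, C = (145.0·7.300 + 3.300·867.0)/148.3 = 26.43 µg/L.
Below outfall 2: Q → 156.0 m³/s, C = (148.3·26.43 + 7.740·2200)/156.0 = 134.2 µg/L.

134 µg/L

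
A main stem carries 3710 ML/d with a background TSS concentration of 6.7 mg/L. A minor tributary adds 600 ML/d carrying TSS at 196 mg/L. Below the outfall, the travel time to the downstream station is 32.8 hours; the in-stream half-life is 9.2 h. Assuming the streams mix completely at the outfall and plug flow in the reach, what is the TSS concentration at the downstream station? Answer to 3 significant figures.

Mass balance: C = (3710·6.700 + 600.0·196.0) / 4310 = 142500/4310 = 33.05 mg/L.
Half-life 9.2 h → k = ln 2 / 9.2 = 0.07534 h⁻¹ = 1.808 d⁻¹.
Applying C = C₀e^(−kt): 33.05 × 0.08448 = 2.792 mg/L.

2.79 mg/L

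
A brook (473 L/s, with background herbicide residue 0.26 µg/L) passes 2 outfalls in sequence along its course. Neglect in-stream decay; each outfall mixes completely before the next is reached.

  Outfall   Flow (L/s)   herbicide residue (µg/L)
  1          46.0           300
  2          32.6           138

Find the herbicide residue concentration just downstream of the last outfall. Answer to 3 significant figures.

After outfall 1: Q = 473.0 + 46.00 = 519.0 L/s; C = (473.0·0.2600 + 46.00·300.0)/519.0 = 26.83 µg/L.
After outfall 2: Q = 519.0 + 32.60 = 551.6 L/s; C = (519.0·26.83 + 32.60·138.0)/551.6 = 33.40 µg/L.

33.4 µg/L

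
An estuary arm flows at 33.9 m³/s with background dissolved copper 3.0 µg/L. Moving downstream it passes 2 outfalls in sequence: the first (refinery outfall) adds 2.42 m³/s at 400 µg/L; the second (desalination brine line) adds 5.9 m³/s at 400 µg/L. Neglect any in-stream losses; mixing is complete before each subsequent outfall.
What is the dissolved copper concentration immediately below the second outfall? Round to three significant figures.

After outfall 1: Q = 33.90 + 2.420 = 36.32 m³/s; C = (33.90·3.000 + 2.420·400.0)/36.32 = 29.45 µg/L.
After outfall 2: Q = 36.32 + 5.900 = 42.22 m³/s; C = (36.32·29.45 + 5.900·400.0)/42.22 = 81.23 µg/L.

81.2 µg/L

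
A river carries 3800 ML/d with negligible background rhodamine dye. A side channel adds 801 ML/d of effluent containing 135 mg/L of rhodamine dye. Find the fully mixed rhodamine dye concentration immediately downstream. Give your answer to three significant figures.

After mixing, C = (3800·0 + 801.0·135.0) / 4601 = 108100/4601 = 23.50 mg/L.

23.5 mg/L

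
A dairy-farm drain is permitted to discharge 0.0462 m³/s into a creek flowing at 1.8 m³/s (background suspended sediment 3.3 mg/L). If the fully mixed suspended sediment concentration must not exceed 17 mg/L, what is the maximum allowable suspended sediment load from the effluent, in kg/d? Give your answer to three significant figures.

Mass balance at the limit: 1.800·3.300 + 0.04620·Cₑ = 1.846·17 → Cₑ = 550.8 mg/L.
Load = 0.04620 m³/s × 550.8 g/m³ × 86 400 s/d = 2198 kg/d.

2200 kg/d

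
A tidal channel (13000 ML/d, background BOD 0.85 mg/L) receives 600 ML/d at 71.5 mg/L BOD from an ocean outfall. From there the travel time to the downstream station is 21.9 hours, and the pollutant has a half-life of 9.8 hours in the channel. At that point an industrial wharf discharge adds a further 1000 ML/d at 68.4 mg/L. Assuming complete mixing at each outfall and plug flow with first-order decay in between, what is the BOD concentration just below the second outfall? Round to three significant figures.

5.47 mg/L

Mass balance: C = (13000·0.8500 + 600.0·71.50) / 13600 = 53950/13600 = 3.967 mg/L; combined flow 13600 ML/d.
Half-life 9.8 h → k = ln 2 / 9.8 = 0.07073 h⁻¹ = 1.698 d⁻¹.
Applying C = C₀e^(−kt): 3.967 × 0.2125 = 0.8428 mg/L.
At the second outfall, C = (13600·0.8428 + 1000·68.40) / (13600 + 1000) = 5.470 mg/L.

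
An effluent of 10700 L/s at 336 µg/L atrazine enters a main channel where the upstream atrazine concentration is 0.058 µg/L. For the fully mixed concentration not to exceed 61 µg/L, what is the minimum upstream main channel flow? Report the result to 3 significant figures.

48300 L/s

Set C_mix = 61: (Q·0.05800 + 10700·336.0) / (Q + 10700) = 61
→ Q = 10700·(336.0 − 61)/(61 − 0.05800) = 48280 L/s.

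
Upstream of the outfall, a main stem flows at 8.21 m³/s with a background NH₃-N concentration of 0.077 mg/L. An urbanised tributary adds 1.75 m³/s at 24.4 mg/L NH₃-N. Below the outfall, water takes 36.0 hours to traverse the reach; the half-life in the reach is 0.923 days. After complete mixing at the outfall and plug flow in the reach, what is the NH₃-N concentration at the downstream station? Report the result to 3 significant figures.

1.41 mg/L

Conservation of mass: C = (8.210·0.07700 + 1.750·24.40) / 9.960 = 43.33/9.960 = 4.351 mg/L.
Half-life 0.923 d → k = ln 2 / 0.923 = 0.7510 d⁻¹.
First-order decay: C = 4.351·exp(−k·t) = 4.351·0.3242 = 1.410 mg/L.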